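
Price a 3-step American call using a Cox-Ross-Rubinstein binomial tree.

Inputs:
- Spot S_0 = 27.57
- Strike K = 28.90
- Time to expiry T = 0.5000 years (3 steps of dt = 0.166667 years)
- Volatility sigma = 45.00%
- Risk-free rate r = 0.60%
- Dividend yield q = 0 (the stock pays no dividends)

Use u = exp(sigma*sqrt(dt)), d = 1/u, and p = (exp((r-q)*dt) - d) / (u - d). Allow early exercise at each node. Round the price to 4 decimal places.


dt = T/N = 0.166667
u = exp(sigma*sqrt(dt)) = 1.201669; d = 1/u = 0.832176
p = (exp((r-q)*dt) - d) / (u - d) = 0.456909
Discount per step: exp(-r*dt) = 0.999000
Stock lattice S(k, i) with i counting down-moves:
  k=0: S(0,0) = 27.5700
  k=1: S(1,0) = 33.1300; S(1,1) = 22.9431
  k=2: S(2,0) = 39.8113; S(2,1) = 27.5700; S(2,2) = 19.0927
  k=3: S(3,0) = 47.8401; S(3,1) = 33.1300; S(3,2) = 22.9431; S(3,3) = 15.8885
Terminal payoffs V(N, i) = max(S_T - K, 0):
  V(3,0) = 18.940063; V(3,1) = 4.230024; V(3,2) = 0.000000; V(3,3) = 0.000000
Backward induction: V(k, i) = exp(-r*dt) * [p * V(k+1, i) + (1-p) * V(k+1, i+1)]; then take max(V_cont, immediate exercise) for American.
  V(2,0) = exp(-r*dt) * [p*18.940063 + (1-p)*4.230024] = 10.940221; exercise = 10.911336; V(2,0) = max -> 10.940221
  V(2,1) = exp(-r*dt) * [p*4.230024 + (1-p)*0.000000] = 1.930803; exercise = 0.000000; V(2,1) = max -> 1.930803
  V(2,2) = exp(-r*dt) * [p*0.000000 + (1-p)*0.000000] = 0.000000; exercise = 0.000000; V(2,2) = max -> 0.000000
  V(1,0) = exp(-r*dt) * [p*10.940221 + (1-p)*1.930803] = 6.041239; exercise = 4.230024; V(1,0) = max -> 6.041239
  V(1,1) = exp(-r*dt) * [p*1.930803 + (1-p)*0.000000] = 0.881319; exercise = 0.000000; V(1,1) = max -> 0.881319
  V(0,0) = exp(-r*dt) * [p*6.041239 + (1-p)*0.881319] = 3.235693; exercise = 0.000000; V(0,0) = max -> 3.235693

Answer: Price = V(0,0) = 3.2357


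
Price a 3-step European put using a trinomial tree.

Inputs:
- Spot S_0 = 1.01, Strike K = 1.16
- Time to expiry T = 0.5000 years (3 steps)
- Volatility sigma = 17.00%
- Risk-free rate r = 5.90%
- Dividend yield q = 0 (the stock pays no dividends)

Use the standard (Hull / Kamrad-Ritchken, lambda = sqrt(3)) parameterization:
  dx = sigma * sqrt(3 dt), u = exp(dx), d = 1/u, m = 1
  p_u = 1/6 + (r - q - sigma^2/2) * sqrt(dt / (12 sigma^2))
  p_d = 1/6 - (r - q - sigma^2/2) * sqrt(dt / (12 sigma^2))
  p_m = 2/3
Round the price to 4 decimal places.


Answer: Price = V(0,0) = 0.1280

Derivation:
dt = T/N = 0.166667; dx = sigma*sqrt(3*dt) = 0.120208
u = exp(dx) = 1.127732; d = 1/u = 0.886736
p_u = 0.197551, p_m = 0.666667, p_d = 0.135783
Discount per step: exp(-r*dt) = 0.990215
Stock lattice S(k, j) with j the centered position index:
  k=0: S(0,+0) = 1.0100
  k=1: S(1,-1) = 0.8956; S(1,+0) = 1.0100; S(1,+1) = 1.1390
  k=2: S(2,-2) = 0.7942; S(2,-1) = 0.8956; S(2,+0) = 1.0100; S(2,+1) = 1.1390; S(2,+2) = 1.2845
  k=3: S(3,-3) = 0.7042; S(3,-2) = 0.7942; S(3,-1) = 0.8956; S(3,+0) = 1.0100; S(3,+1) = 1.1390; S(3,+2) = 1.2845; S(3,+3) = 1.4486
Terminal payoffs V(N, j) = max(K - S_T, 0):
  V(3,-3) = 0.455787; V(3,-2) = 0.365837; V(3,-1) = 0.264397; V(3,+0) = 0.150000; V(3,+1) = 0.020991; V(3,+2) = 0.000000; V(3,+3) = 0.000000
Backward induction: V(k, j) = exp(-r*dt) * [p_u * V(k+1, j+1) + p_m * V(k+1, j) + p_d * V(k+1, j-1)]
  V(2,-2) = exp(-r*dt) * [p_u*0.264397 + p_m*0.365837 + p_d*0.455787] = 0.354508
  V(2,-1) = exp(-r*dt) * [p_u*0.150000 + p_m*0.264397 + p_d*0.365837] = 0.253071
  V(2,+0) = exp(-r*dt) * [p_u*0.020991 + p_m*0.150000 + p_d*0.264397] = 0.138677
  V(2,+1) = exp(-r*dt) * [p_u*0.000000 + p_m*0.020991 + p_d*0.150000] = 0.034025
  V(2,+2) = exp(-r*dt) * [p_u*0.000000 + p_m*0.000000 + p_d*0.020991] = 0.002822
  V(1,-1) = exp(-r*dt) * [p_u*0.138677 + p_m*0.253071 + p_d*0.354508] = 0.241855
  V(1,+0) = exp(-r*dt) * [p_u*0.034025 + p_m*0.138677 + p_d*0.253071] = 0.132229
  V(1,+1) = exp(-r*dt) * [p_u*0.002822 + p_m*0.034025 + p_d*0.138677] = 0.041659
  V(0,+0) = exp(-r*dt) * [p_u*0.041659 + p_m*0.132229 + p_d*0.241855] = 0.127958


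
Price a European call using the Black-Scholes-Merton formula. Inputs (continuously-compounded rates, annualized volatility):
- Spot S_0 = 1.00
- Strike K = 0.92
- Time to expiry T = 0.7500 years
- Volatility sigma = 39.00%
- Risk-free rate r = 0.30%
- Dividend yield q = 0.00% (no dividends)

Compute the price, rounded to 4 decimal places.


Answer: Price = 0.1737

Derivation:
d1 = (ln(S/K) + (r - q + 0.5*sigma^2) * T) / (sigma * sqrt(T)) = 0.42241050
d2 = d1 - sigma * sqrt(T) = 0.08466060
exp(-rT) = 0.99775253; exp(-qT) = 1.00000000
C = S_0 * exp(-qT) * N(d1) - K * exp(-rT) * N(d2)
N(d1) = 0.66363729; N(d2) = 0.53373439
C = 1.0000 * 1.00000000 * 0.66363729 - 0.9200 * 0.99775253 * 0.53373439 = 0.1737


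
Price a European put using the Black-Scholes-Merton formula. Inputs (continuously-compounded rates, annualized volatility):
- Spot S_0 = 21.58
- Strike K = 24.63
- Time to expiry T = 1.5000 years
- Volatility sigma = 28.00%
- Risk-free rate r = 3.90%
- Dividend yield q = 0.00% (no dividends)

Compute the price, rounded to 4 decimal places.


d1 = (ln(S/K) + (r - q + 0.5*sigma^2) * T) / (sigma * sqrt(T)) = -0.04344419
d2 = d1 - sigma * sqrt(T) = -0.38637275
exp(-rT) = 0.94317824; exp(-qT) = 1.00000000
P = K * exp(-rT) * N(-d2) - S_0 * exp(-qT) * N(-d1)
N(-d1) = 0.51732627; N(-d2) = 0.65038969
P = 24.6300 * 0.94317824 * 0.65038969 - 21.5800 * 1.00000000 * 0.51732627 = 3.9450

Answer: Price = 3.9450


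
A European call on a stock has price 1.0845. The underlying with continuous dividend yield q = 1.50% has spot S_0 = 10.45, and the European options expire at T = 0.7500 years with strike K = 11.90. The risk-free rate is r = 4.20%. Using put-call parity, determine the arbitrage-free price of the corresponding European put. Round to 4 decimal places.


Put-call parity: C - P = S_0 * exp(-qT) - K * exp(-rT).
S_0 * exp(-qT) = 10.4500 * 0.98881304 = 10.33309632
K * exp(-rT) = 11.9000 * 0.96899096 = 11.53099238
P = C - S*exp(-qT) + K*exp(-rT)
P = 1.0845 - 10.33309632 + 11.53099238 = 2.2824

Answer: Put price = 2.2824


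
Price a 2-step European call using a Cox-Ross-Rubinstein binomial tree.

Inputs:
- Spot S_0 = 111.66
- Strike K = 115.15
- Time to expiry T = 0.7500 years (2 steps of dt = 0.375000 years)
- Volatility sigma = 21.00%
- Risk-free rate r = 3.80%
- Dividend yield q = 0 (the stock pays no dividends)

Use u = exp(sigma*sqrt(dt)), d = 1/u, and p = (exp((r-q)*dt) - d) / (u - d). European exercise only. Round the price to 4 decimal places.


dt = T/N = 0.375000
u = exp(sigma*sqrt(dt)) = 1.137233; d = 1/u = 0.879327
p = (exp((r-q)*dt) - d) / (u - d) = 0.523543
Discount per step: exp(-r*dt) = 0.985851
Stock lattice S(k, i) with i counting down-moves:
  k=0: S(0,0) = 111.6600
  k=1: S(1,0) = 126.9834; S(1,1) = 98.1857
  k=2: S(2,0) = 144.4098; S(2,1) = 111.6600; S(2,2) = 86.3373
Terminal payoffs V(N, i) = max(S_T - K, 0):
  V(2,0) = 29.259781; V(2,1) = 0.000000; V(2,2) = 0.000000
Backward induction: V(k, i) = exp(-r*dt) * [p * V(k+1, i) + (1-p) * V(k+1, i+1)].
  V(1,0) = exp(-r*dt) * [p*29.259781 + (1-p)*0.000000] = 15.102008
  V(1,1) = exp(-r*dt) * [p*0.000000 + (1-p)*0.000000] = 0.000000
  V(0,0) = exp(-r*dt) * [p*15.102008 + (1-p)*0.000000] = 7.794680

Answer: Price = V(0,0) = 7.7947


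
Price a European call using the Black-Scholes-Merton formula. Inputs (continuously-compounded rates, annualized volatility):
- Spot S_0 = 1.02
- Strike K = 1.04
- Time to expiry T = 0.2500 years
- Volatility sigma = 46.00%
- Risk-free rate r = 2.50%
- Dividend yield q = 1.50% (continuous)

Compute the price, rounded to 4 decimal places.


Answer: Price = 0.0854

Derivation:
d1 = (ln(S/K) + (r - q + 0.5*sigma^2) * T) / (sigma * sqrt(T)) = 0.04144310
d2 = d1 - sigma * sqrt(T) = -0.18855690
exp(-rT) = 0.99376949; exp(-qT) = 0.99625702
C = S_0 * exp(-qT) * N(d1) - K * exp(-rT) * N(d2)
N(d1) = 0.51652868; N(d2) = 0.42522006
C = 1.0200 * 0.99625702 * 0.51652868 - 1.0400 * 0.99376949 * 0.42522006 = 0.0854


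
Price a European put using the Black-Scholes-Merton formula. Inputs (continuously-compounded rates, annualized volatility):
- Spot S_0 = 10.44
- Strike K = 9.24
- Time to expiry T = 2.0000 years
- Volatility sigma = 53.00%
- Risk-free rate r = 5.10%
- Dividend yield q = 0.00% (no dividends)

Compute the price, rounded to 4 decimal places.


Answer: Price = 1.8116

Derivation:
d1 = (ln(S/K) + (r - q + 0.5*sigma^2) * T) / (sigma * sqrt(T)) = 0.67375629
d2 = d1 - sigma * sqrt(T) = -0.07577690
exp(-rT) = 0.90302955; exp(-qT) = 1.00000000
P = K * exp(-rT) * N(-d2) - S_0 * exp(-qT) * N(-d1)
N(-d1) = 0.25023314; N(-d2) = 0.53020170
P = 9.2400 * 0.90302955 * 0.53020170 - 10.4400 * 1.00000000 * 0.25023314 = 1.8116


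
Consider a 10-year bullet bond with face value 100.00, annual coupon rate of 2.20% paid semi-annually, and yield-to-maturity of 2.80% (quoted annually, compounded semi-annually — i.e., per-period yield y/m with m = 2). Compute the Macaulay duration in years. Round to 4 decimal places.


Answer: Macaulay duration = 8.9979 years

Derivation:
Coupon per period c = face * coupon_rate / m = 1.100000
Periods per year m = 2; per-period yield y/m = 0.014000
Number of cashflows N = 20
Cashflows (t years, CF_t, discount factor 1/(1+y/m)^(m*t), PV):
  t = 0.5000: CF_t = 1.100000, DF = 0.986193, PV = 1.084813
  t = 1.0000: CF_t = 1.100000, DF = 0.972577, PV = 1.069835
  t = 1.5000: CF_t = 1.100000, DF = 0.959149, PV = 1.055064
  t = 2.0000: CF_t = 1.100000, DF = 0.945906, PV = 1.040497
  t = 2.5000: CF_t = 1.100000, DF = 0.932847, PV = 1.026131
  t = 3.0000: CF_t = 1.100000, DF = 0.919967, PV = 1.011964
  t = 3.5000: CF_t = 1.100000, DF = 0.907265, PV = 0.997992
  t = 4.0000: CF_t = 1.100000, DF = 0.894739, PV = 0.984213
  t = 4.5000: CF_t = 1.100000, DF = 0.882386, PV = 0.970624
  t = 5.0000: CF_t = 1.100000, DF = 0.870203, PV = 0.957223
  t = 5.5000: CF_t = 1.100000, DF = 0.858188, PV = 0.944007
  t = 6.0000: CF_t = 1.100000, DF = 0.846339, PV = 0.930973
  t = 6.5000: CF_t = 1.100000, DF = 0.834654, PV = 0.918120
  t = 7.0000: CF_t = 1.100000, DF = 0.823130, PV = 0.905443
  t = 7.5000: CF_t = 1.100000, DF = 0.811766, PV = 0.892942
  t = 8.0000: CF_t = 1.100000, DF = 0.800558, PV = 0.880614
  t = 8.5000: CF_t = 1.100000, DF = 0.789505, PV = 0.868455
  t = 9.0000: CF_t = 1.100000, DF = 0.778604, PV = 0.856465
  t = 9.5000: CF_t = 1.100000, DF = 0.767854, PV = 0.844640
  t = 10.0000: CF_t = 101.100000, DF = 0.757253, PV = 76.558260
Price P = sum_t PV_t = 94.798275
Macaulay numerator sum_t t * PV_t:
  t * PV_t at t = 0.5000: 0.542406
  t * PV_t at t = 1.0000: 1.069835
  t * PV_t at t = 1.5000: 1.582596
  t * PV_t at t = 2.0000: 2.080994
  t * PV_t at t = 2.5000: 2.565328
  t * PV_t at t = 3.0000: 3.035891
  t * PV_t at t = 3.5000: 3.492972
  t * PV_t at t = 4.0000: 3.936852
  t * PV_t at t = 4.5000: 4.367809
  t * PV_t at t = 5.0000: 4.786115
  t * PV_t at t = 5.5000: 5.192038
  t * PV_t at t = 6.0000: 5.585840
  t * PV_t at t = 6.5000: 5.967778
  t * PV_t at t = 7.0000: 6.338104
  t * PV_t at t = 7.5000: 6.697067
  t * PV_t at t = 8.0000: 7.044909
  t * PV_t at t = 8.5000: 7.381870
  t * PV_t at t = 9.0000: 7.708183
  t * PV_t at t = 9.5000: 8.024078
  t * PV_t at t = 10.0000: 765.582602
Macaulay duration D = (sum_t t * PV_t) / P = 852.983266 / 94.798275 = 8.997878


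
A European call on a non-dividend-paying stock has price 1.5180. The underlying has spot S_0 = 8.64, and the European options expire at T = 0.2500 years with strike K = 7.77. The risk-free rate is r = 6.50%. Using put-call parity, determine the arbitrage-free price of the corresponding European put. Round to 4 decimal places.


Put-call parity: C - P = S_0 * exp(-qT) - K * exp(-rT).
S_0 * exp(-qT) = 8.6400 * 1.00000000 = 8.64000000
K * exp(-rT) = 7.7700 * 0.98388132 = 7.64475785
P = C - S*exp(-qT) + K*exp(-rT)
P = 1.5180 - 8.64000000 + 7.64475785 = 0.5228

Answer: Put price = 0.5228


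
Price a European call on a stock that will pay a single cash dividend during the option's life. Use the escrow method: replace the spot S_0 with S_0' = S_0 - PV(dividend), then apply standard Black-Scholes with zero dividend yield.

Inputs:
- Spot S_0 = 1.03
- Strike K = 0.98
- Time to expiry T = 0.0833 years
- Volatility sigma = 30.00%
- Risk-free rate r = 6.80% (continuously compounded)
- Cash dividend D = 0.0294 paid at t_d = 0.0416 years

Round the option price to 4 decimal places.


Answer: Price = 0.0488

Derivation:
PV(D) = D * exp(-r * t_d) = 0.0294 * 0.99717520 = 0.02931695
S_0' = S_0 - PV(D) = 1.0300 - 0.02931695 = 1.00068305
d1 = (ln(S_0'/K) + (r + sigma^2/2)*T) / (sigma*sqrt(T)) = 0.34992605
d2 = d1 - sigma*sqrt(T) = 0.26334083
exp(-rT) = 0.99435161
N(d1) = 0.63680290; N(d2) = 0.60385605
C = S_0' * N(d1) - K * exp(-rT) * N(d2) = 1.00068305 * 0.63680290 - 0.9800 * 0.99435161 * 0.60385605 = 0.0488


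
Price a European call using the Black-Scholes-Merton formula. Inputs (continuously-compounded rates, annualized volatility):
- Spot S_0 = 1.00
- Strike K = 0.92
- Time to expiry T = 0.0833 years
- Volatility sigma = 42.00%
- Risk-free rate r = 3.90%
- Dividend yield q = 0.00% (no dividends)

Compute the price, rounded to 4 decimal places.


Answer: Price = 0.0991

Derivation:
d1 = (ln(S/K) + (r - q + 0.5*sigma^2) * T) / (sigma * sqrt(T)) = 0.77526734
d2 = d1 - sigma * sqrt(T) = 0.65404804
exp(-rT) = 0.99675657; exp(-qT) = 1.00000000
C = S_0 * exp(-qT) * N(d1) - K * exp(-rT) * N(d2)
N(d1) = 0.78090915; N(d2) = 0.74345957
C = 1.0000 * 1.00000000 * 0.78090915 - 0.9200 * 0.99675657 * 0.74345957 = 0.0991


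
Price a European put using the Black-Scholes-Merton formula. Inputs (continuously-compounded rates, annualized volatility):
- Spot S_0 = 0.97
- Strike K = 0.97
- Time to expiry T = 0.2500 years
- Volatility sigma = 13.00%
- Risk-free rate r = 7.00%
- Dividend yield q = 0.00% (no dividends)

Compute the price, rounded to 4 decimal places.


d1 = (ln(S/K) + (r - q + 0.5*sigma^2) * T) / (sigma * sqrt(T)) = 0.30173077
d2 = d1 - sigma * sqrt(T) = 0.23673077
exp(-rT) = 0.98265224; exp(-qT) = 1.00000000
P = K * exp(-rT) * N(-d2) - S_0 * exp(-qT) * N(-d1)
N(-d1) = 0.38142866; N(-d2) = 0.40643283
P = 0.9700 * 0.98265224 * 0.40643283 - 0.9700 * 1.00000000 * 0.38142866 = 0.0174

Answer: Price = 0.0174


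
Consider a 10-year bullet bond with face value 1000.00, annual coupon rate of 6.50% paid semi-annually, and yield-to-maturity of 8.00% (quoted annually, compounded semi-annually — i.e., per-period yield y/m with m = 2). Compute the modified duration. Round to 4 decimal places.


Coupon per period c = face * coupon_rate / m = 32.500000
Periods per year m = 2; per-period yield y/m = 0.040000
Number of cashflows N = 20
Cashflows (t years, CF_t, discount factor 1/(1+y/m)^(m*t), PV):
  t = 0.5000: CF_t = 32.500000, DF = 0.961538, PV = 31.250000
  t = 1.0000: CF_t = 32.500000, DF = 0.924556, PV = 30.048077
  t = 1.5000: CF_t = 32.500000, DF = 0.888996, PV = 28.892382
  t = 2.0000: CF_t = 32.500000, DF = 0.854804, PV = 27.781136
  t = 2.5000: CF_t = 32.500000, DF = 0.821927, PV = 26.712631
  t = 3.0000: CF_t = 32.500000, DF = 0.790315, PV = 25.685222
  t = 3.5000: CF_t = 32.500000, DF = 0.759918, PV = 24.697329
  t = 4.0000: CF_t = 32.500000, DF = 0.730690, PV = 23.747432
  t = 4.5000: CF_t = 32.500000, DF = 0.702587, PV = 22.834069
  t = 5.0000: CF_t = 32.500000, DF = 0.675564, PV = 21.955835
  t = 5.5000: CF_t = 32.500000, DF = 0.649581, PV = 21.111380
  t = 6.0000: CF_t = 32.500000, DF = 0.624597, PV = 20.299404
  t = 6.5000: CF_t = 32.500000, DF = 0.600574, PV = 19.518658
  t = 7.0000: CF_t = 32.500000, DF = 0.577475, PV = 18.767940
  t = 7.5000: CF_t = 32.500000, DF = 0.555265, PV = 18.046096
  t = 8.0000: CF_t = 32.500000, DF = 0.533908, PV = 17.352016
  t = 8.5000: CF_t = 32.500000, DF = 0.513373, PV = 16.684630
  t = 9.0000: CF_t = 32.500000, DF = 0.493628, PV = 16.042914
  t = 9.5000: CF_t = 32.500000, DF = 0.474642, PV = 15.425879
  t = 10.0000: CF_t = 1032.500000, DF = 0.456387, PV = 471.219522
Price P = sum_t PV_t = 898.072552
First compute Macaulay numerator sum_t t * PV_t:
  t * PV_t at t = 0.5000: 15.625000
  t * PV_t at t = 1.0000: 30.048077
  t * PV_t at t = 1.5000: 43.338572
  t * PV_t at t = 2.0000: 55.562272
  t * PV_t at t = 2.5000: 66.781577
  t * PV_t at t = 3.0000: 77.055666
  t * PV_t at t = 3.5000: 86.440651
  t * PV_t at t = 4.0000: 94.989727
  t * PV_t at t = 4.5000: 102.753310
  t * PV_t at t = 5.0000: 109.779177
  t * PV_t at t = 5.5000: 116.112592
  t * PV_t at t = 6.0000: 121.796425
  t * PV_t at t = 6.5000: 126.871276
  t * PV_t at t = 7.0000: 131.375581
  t * PV_t at t = 7.5000: 135.345723
  t * PV_t at t = 8.0000: 138.816126
  t * PV_t at t = 8.5000: 141.819359
  t * PV_t at t = 9.0000: 144.386225
  t * PV_t at t = 9.5000: 146.545848
  t * PV_t at t = 10.0000: 4712.195220
Macaulay duration D = 6597.638405 / 898.072552 = 7.346443
Modified duration = D / (1 + y/m) = 7.346443 / (1 + 0.040000) = 7.063887

Answer: Modified duration = 7.0639


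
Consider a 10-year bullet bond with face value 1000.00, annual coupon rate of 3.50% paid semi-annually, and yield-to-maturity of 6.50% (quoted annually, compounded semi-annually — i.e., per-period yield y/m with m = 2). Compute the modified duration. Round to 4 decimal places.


Answer: Modified duration = 8.0218

Derivation:
Coupon per period c = face * coupon_rate / m = 17.500000
Periods per year m = 2; per-period yield y/m = 0.032500
Number of cashflows N = 20
Cashflows (t years, CF_t, discount factor 1/(1+y/m)^(m*t), PV):
  t = 0.5000: CF_t = 17.500000, DF = 0.968523, PV = 16.949153
  t = 1.0000: CF_t = 17.500000, DF = 0.938037, PV = 16.415644
  t = 1.5000: CF_t = 17.500000, DF = 0.908510, PV = 15.898929
  t = 2.0000: CF_t = 17.500000, DF = 0.879913, PV = 15.398478
  t = 2.5000: CF_t = 17.500000, DF = 0.852216, PV = 14.913781
  t = 3.0000: CF_t = 17.500000, DF = 0.825391, PV = 14.444339
  t = 3.5000: CF_t = 17.500000, DF = 0.799410, PV = 13.989675
  t = 4.0000: CF_t = 17.500000, DF = 0.774247, PV = 13.549322
  t = 4.5000: CF_t = 17.500000, DF = 0.749876, PV = 13.122830
  t = 5.0000: CF_t = 17.500000, DF = 0.726272, PV = 12.709763
  t = 5.5000: CF_t = 17.500000, DF = 0.703411, PV = 12.309698
  t = 6.0000: CF_t = 17.500000, DF = 0.681270, PV = 11.922225
  t = 6.5000: CF_t = 17.500000, DF = 0.659826, PV = 11.546949
  t = 7.0000: CF_t = 17.500000, DF = 0.639056, PV = 11.183486
  t = 7.5000: CF_t = 17.500000, DF = 0.618941, PV = 10.831464
  t = 8.0000: CF_t = 17.500000, DF = 0.599458, PV = 10.490522
  t = 8.5000: CF_t = 17.500000, DF = 0.580589, PV = 10.160312
  t = 9.0000: CF_t = 17.500000, DF = 0.562314, PV = 9.840495
  t = 9.5000: CF_t = 17.500000, DF = 0.544614, PV = 9.530746
  t = 10.0000: CF_t = 1017.500000, DF = 0.527471, PV = 536.701997
Price P = sum_t PV_t = 781.909808
First compute Macaulay numerator sum_t t * PV_t:
  t * PV_t at t = 0.5000: 8.474576
  t * PV_t at t = 1.0000: 16.415644
  t * PV_t at t = 1.5000: 23.848393
  t * PV_t at t = 2.0000: 30.796957
  t * PV_t at t = 2.5000: 37.284451
  t * PV_t at t = 3.0000: 43.333018
  t * PV_t at t = 3.5000: 48.963863
  t * PV_t at t = 4.0000: 54.197288
  t * PV_t at t = 4.5000: 59.052735
  t * PV_t at t = 5.0000: 63.548814
  t * PV_t at t = 5.5000: 67.703337
  t * PV_t at t = 6.0000: 71.533352
  t * PV_t at t = 6.5000: 75.055171
  t * PV_t at t = 7.0000: 78.284403
  t * PV_t at t = 7.5000: 81.235977
  t * PV_t at t = 8.0000: 83.924173
  t * PV_t at t = 8.5000: 86.362648
  t * PV_t at t = 9.0000: 88.564459
  t * PV_t at t = 9.5000: 90.542088
  t * PV_t at t = 10.0000: 5367.019971
Macaulay duration D = 6476.141319 / 781.909808 = 8.282466
Modified duration = D / (1 + y/m) = 8.282466 / (1 + 0.032500) = 8.021759


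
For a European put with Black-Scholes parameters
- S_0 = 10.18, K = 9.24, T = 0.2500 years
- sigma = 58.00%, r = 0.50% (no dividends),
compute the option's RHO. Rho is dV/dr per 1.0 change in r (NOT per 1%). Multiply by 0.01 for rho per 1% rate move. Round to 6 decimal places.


Answer: Rho = -0.976663

Derivation:
d1 = 0.4833900878; d2 = 0.1933900878
phi(d1) = 0.3549524218; exp(-qT) = 1.0000000000; exp(-rT) = 0.9987507809
N(-d2) = 0.4233267388
Rho = -K*T*exp(-rT)*N(-d2) = -9.2400 * 0.2500 * 0.9987507809 * 0.4233267388 = -0.976663


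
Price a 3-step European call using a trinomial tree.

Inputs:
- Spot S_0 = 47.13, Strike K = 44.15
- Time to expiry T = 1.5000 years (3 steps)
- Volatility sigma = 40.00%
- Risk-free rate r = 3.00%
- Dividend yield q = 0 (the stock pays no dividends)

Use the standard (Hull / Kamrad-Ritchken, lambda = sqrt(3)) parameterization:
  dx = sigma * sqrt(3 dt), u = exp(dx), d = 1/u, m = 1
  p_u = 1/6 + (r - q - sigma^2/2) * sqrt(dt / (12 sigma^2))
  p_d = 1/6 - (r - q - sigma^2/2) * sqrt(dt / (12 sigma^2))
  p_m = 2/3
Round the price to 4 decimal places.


Answer: Price = V(0,0) = 10.9428

Derivation:
dt = T/N = 0.500000; dx = sigma*sqrt(3*dt) = 0.489898
u = exp(dx) = 1.632150; d = 1/u = 0.612689
p_u = 0.141151, p_m = 0.666667, p_d = 0.192182
Discount per step: exp(-r*dt) = 0.985112
Stock lattice S(k, j) with j the centered position index:
  k=0: S(0,+0) = 47.1300
  k=1: S(1,-1) = 28.8760; S(1,+0) = 47.1300; S(1,+1) = 76.9232
  k=2: S(2,-2) = 17.6920; S(2,-1) = 28.8760; S(2,+0) = 47.1300; S(2,+1) = 76.9232; S(2,+2) = 125.5502
  k=3: S(3,-3) = 10.8397; S(3,-2) = 17.6920; S(3,-1) = 28.8760; S(3,+0) = 47.1300; S(3,+1) = 76.9232; S(3,+2) = 125.5502; S(3,+3) = 204.9167
Terminal payoffs V(N, j) = max(S_T - K, 0):
  V(3,-3) = 0.000000; V(3,-2) = 0.000000; V(3,-1) = 0.000000; V(3,+0) = 2.980000; V(3,+1) = 32.773213; V(3,+2) = 81.400195; V(3,+3) = 160.766706
Backward induction: V(k, j) = exp(-r*dt) * [p_u * V(k+1, j+1) + p_m * V(k+1, j) + p_d * V(k+1, j-1)]
  V(2,-2) = exp(-r*dt) * [p_u*0.000000 + p_m*0.000000 + p_d*0.000000] = 0.000000
  V(2,-1) = exp(-r*dt) * [p_u*2.980000 + p_m*0.000000 + p_d*0.000000] = 0.414368
  V(2,+0) = exp(-r*dt) * [p_u*32.773213 + p_m*2.980000 + p_d*0.000000] = 6.514194
  V(2,+1) = exp(-r*dt) * [p_u*81.400195 + p_m*32.773213 + p_d*2.980000] = 33.406370
  V(2,+2) = exp(-r*dt) * [p_u*160.766706 + p_m*81.400195 + p_d*32.773213] = 82.018085
  V(1,-1) = exp(-r*dt) * [p_u*6.514194 + p_m*0.414368 + p_d*0.000000] = 1.177929
  V(1,+0) = exp(-r*dt) * [p_u*33.406370 + p_m*6.514194 + p_d*0.414368] = 9.001734
  V(1,+1) = exp(-r*dt) * [p_u*82.018085 + p_m*33.406370 + p_d*6.514194] = 34.577205
  V(0,+0) = exp(-r*dt) * [p_u*34.577205 + p_m*9.001734 + p_d*1.177929] = 10.942766


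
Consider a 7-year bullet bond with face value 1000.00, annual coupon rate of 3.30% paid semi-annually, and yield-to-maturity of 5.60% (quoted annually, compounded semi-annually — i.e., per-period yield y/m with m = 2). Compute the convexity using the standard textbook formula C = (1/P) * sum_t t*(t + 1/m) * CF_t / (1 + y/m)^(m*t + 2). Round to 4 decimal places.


Coupon per period c = face * coupon_rate / m = 16.500000
Periods per year m = 2; per-period yield y/m = 0.028000
Number of cashflows N = 14
Cashflows (t years, CF_t, discount factor 1/(1+y/m)^(m*t), PV):
  t = 0.5000: CF_t = 16.500000, DF = 0.972763, PV = 16.050584
  t = 1.0000: CF_t = 16.500000, DF = 0.946267, PV = 15.613408
  t = 1.5000: CF_t = 16.500000, DF = 0.920493, PV = 15.188140
  t = 2.0000: CF_t = 16.500000, DF = 0.895422, PV = 14.774456
  t = 2.5000: CF_t = 16.500000, DF = 0.871033, PV = 14.372038
  t = 3.0000: CF_t = 16.500000, DF = 0.847308, PV = 13.980582
  t = 3.5000: CF_t = 16.500000, DF = 0.824230, PV = 13.599788
  t = 4.0000: CF_t = 16.500000, DF = 0.801780, PV = 13.229366
  t = 4.5000: CF_t = 16.500000, DF = 0.779941, PV = 12.869033
  t = 5.0000: CF_t = 16.500000, DF = 0.758698, PV = 12.518515
  t = 5.5000: CF_t = 16.500000, DF = 0.738033, PV = 12.177543
  t = 6.0000: CF_t = 16.500000, DF = 0.717931, PV = 11.845859
  t = 6.5000: CF_t = 16.500000, DF = 0.698376, PV = 11.523209
  t = 7.0000: CF_t = 1016.500000, DF = 0.679354, PV = 690.563751
Price P = sum_t PV_t = 868.306273
Convexity numerator sum_t t*(t + 1/m) * CF_t / (1+y/m)^(m*t + 2):
  t = 0.5000: term = 7.594070
  t = 1.0000: term = 22.161683
  t = 1.5000: term = 43.116115
  t = 2.0000: term = 69.902911
  t = 2.5000: term = 101.998411
  t = 3.0000: term = 138.908341
  t = 3.5000: term = 180.166461
  t = 4.0000: term = 225.333261
  t = 4.5000: term = 273.994725
  t = 5.0000: term = 325.761129
  t = 5.5000: term = 380.265910
  t = 6.0000: term = 437.164559
  t = 6.5000: term = 496.133578
  t = 7.0000: term = 34306.534669
Convexity = (1/P) * sum = 37009.035824 / 868.306273 = 42.622099

Answer: Convexity = 42.6221


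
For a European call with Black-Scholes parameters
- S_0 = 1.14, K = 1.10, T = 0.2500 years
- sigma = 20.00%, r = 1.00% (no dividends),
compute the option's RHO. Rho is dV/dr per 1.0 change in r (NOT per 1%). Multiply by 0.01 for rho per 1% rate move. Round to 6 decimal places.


d1 = 0.4321808260; d2 = 0.3321808260
phi(d1) = 0.3633718218; exp(-qT) = 1.0000000000; exp(-rT) = 0.9975031224
N(d2) = 0.6301236394
Rho = K*T*exp(-rT)*N(d2) = 1.1000 * 0.2500 * 0.9975031224 * 0.6301236394 = 0.172851

Answer: Rho = 0.172851


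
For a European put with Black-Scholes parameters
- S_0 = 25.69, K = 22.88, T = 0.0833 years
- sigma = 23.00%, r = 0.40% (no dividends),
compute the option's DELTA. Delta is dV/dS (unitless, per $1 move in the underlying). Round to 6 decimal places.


d1 = 1.7832413695; d2 = 1.7168593689
phi(d1) = 0.0813565913; exp(-qT) = 1.0000000000; exp(-rT) = 0.9996668555
N(-d1) = 0.0372735104
Delta = -exp(-qT) * N(-d1) = -1.0000000000 * 0.0372735104 = -0.037274

Answer: Delta = -0.037274


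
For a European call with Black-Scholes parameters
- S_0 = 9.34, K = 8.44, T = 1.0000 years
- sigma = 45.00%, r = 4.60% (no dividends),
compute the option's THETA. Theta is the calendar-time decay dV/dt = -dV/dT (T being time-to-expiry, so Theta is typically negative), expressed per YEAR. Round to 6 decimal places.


Answer: Theta = -0.920261

Derivation:
d1 = 0.5523865414; d2 = 0.1023865414
phi(d1) = 0.3424930276; exp(-qT) = 1.0000000000; exp(-rT) = 0.9550419622
Theta = -S*exp(-qT)*phi(d1)*sigma/(2*sqrt(T)) - r*K*exp(-rT)*N(d2) + q*S*exp(-qT)*N(d1)
N(d1) = 0.7096582252; N(d2) = 0.5407750670; sqrt(T) = 1.0000000000
Term 1 = -9.3400 * 1.0000000000 * 0.3424930276 * 0.4500 / (2 * 1.0000000000) = -0.7197490975
Term 2 = -0.0460 * 8.4400 * 0.9550419622 * 0.5407750670 = -0.2005115490
Term 3 = 0 (no dividend yield, q = 0)
Theta = -0.7197490975 + (-0.2005115490) + (0.0000000000) = -0.920261


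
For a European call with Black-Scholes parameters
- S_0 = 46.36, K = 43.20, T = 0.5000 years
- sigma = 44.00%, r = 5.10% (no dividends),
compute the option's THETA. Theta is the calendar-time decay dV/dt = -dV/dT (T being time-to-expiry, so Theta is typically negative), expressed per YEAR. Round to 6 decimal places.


d1 = 0.4644294156; d2 = 0.1533024319
phi(d1) = 0.3581562719; exp(-qT) = 1.0000000000; exp(-rT) = 0.9748223790
Theta = -S*exp(-qT)*phi(d1)*sigma/(2*sqrt(T)) - r*K*exp(-rT)*N(d2) + q*S*exp(-qT)*N(d1)
N(d1) = 0.6788299404; N(d2) = 0.5609201085; sqrt(T) = 0.7071067812
Term 1 = -46.3600 * 1.0000000000 * 0.3581562719 * 0.4400 / (2 * 0.7071067812) = -5.1659912555
Term 2 = -0.0510 * 43.2000 * 0.9748223790 * 0.5609201085 = -1.2047041960
Term 3 = 0 (no dividend yield, q = 0)
Theta = -5.1659912555 + (-1.2047041960) + (0.0000000000) = -6.370695

Answer: Theta = -6.370695


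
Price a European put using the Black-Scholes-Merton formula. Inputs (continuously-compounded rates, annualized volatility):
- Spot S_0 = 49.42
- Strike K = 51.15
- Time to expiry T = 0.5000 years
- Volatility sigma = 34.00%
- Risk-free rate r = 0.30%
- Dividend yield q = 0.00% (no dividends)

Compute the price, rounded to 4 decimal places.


d1 = (ln(S/K) + (r - q + 0.5*sigma^2) * T) / (sigma * sqrt(T)) = -0.01666814
d2 = d1 - sigma * sqrt(T) = -0.25708444
exp(-rT) = 0.99850112; exp(-qT) = 1.00000000
P = K * exp(-rT) * N(-d2) - S_0 * exp(-qT) * N(-d1)
N(-d1) = 0.50664932; N(-d2) = 0.60144321
P = 51.1500 * 0.99850112 * 0.60144321 - 49.4200 * 1.00000000 * 0.50664932 = 5.6791

Answer: Price = 5.6791


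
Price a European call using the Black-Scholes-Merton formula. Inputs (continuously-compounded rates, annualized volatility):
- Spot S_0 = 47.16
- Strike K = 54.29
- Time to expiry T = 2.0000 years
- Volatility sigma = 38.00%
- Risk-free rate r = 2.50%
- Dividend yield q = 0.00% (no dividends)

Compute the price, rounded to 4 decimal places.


Answer: Price = 8.3693

Derivation:
d1 = (ln(S/K) + (r - q + 0.5*sigma^2) * T) / (sigma * sqrt(T)) = 0.09975049
d2 = d1 - sigma * sqrt(T) = -0.43765066
exp(-rT) = 0.95122942; exp(-qT) = 1.00000000
C = S_0 * exp(-qT) * N(d1) - K * exp(-rT) * N(d2)
N(d1) = 0.53972879; N(d2) = 0.33081977
C = 47.1600 * 1.00000000 * 0.53972879 - 54.2900 * 0.95122942 * 0.33081977 = 8.3693


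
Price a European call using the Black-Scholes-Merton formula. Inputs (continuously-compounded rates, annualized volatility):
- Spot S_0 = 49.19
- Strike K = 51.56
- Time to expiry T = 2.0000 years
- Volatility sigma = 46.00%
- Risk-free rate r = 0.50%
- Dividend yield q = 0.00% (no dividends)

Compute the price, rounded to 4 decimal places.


d1 = (ln(S/K) + (r - q + 0.5*sigma^2) * T) / (sigma * sqrt(T)) = 0.26830732
d2 = d1 - sigma * sqrt(T) = -0.38223092
exp(-rT) = 0.99004983; exp(-qT) = 1.00000000
C = S_0 * exp(-qT) * N(d1) - K * exp(-rT) * N(d2)
N(d1) = 0.60576861; N(d2) = 0.35114505
C = 49.1900 * 1.00000000 * 0.60576861 - 51.5600 * 0.99004983 * 0.35114505 = 11.8729

Answer: Price = 11.8729


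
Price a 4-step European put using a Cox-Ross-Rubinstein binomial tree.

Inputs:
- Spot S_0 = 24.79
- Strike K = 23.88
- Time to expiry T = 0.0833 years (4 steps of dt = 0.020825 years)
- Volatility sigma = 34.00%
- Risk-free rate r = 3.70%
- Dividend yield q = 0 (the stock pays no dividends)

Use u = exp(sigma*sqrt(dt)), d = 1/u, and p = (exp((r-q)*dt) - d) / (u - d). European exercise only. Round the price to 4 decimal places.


Answer: Price = V(0,0) = 0.5832

Derivation:
dt = T/N = 0.020825
u = exp(sigma*sqrt(dt)) = 1.050289; d = 1/u = 0.952119
p = (exp((r-q)*dt) - d) / (u - d) = 0.495588
Discount per step: exp(-r*dt) = 0.999230
Stock lattice S(k, i) with i counting down-moves:
  k=0: S(0,0) = 24.7900
  k=1: S(1,0) = 26.0367; S(1,1) = 23.6030
  k=2: S(2,0) = 27.3460; S(2,1) = 24.7900; S(2,2) = 22.4729
  k=3: S(3,0) = 28.7212; S(3,1) = 26.0367; S(3,2) = 23.6030; S(3,3) = 21.3969
  k=4: S(4,0) = 30.1655; S(4,1) = 27.3460; S(4,2) = 24.7900; S(4,3) = 22.4729; S(4,4) = 20.3724
Terminal payoffs V(N, i) = max(K - S_T, 0):
  V(4,0) = 0.000000; V(4,1) = 0.000000; V(4,2) = 0.000000; V(4,3) = 1.407093; V(4,4) = 3.507611
Backward induction: V(k, i) = exp(-r*dt) * [p * V(k+1, i) + (1-p) * V(k+1, i+1)].
  V(3,0) = exp(-r*dt) * [p*0.000000 + (1-p)*0.000000] = 0.000000
  V(3,1) = exp(-r*dt) * [p*0.000000 + (1-p)*0.000000] = 0.000000
  V(3,2) = exp(-r*dt) * [p*0.000000 + (1-p)*1.407093] = 0.709208
  V(3,3) = exp(-r*dt) * [p*1.407093 + (1-p)*3.507611] = 2.464719
  V(2,0) = exp(-r*dt) * [p*0.000000 + (1-p)*0.000000] = 0.000000
  V(2,1) = exp(-r*dt) * [p*0.000000 + (1-p)*0.709208] = 0.357457
  V(2,2) = exp(-r*dt) * [p*0.709208 + (1-p)*2.464719] = 1.593480
  V(1,0) = exp(-r*dt) * [p*0.000000 + (1-p)*0.357457] = 0.180167
  V(1,1) = exp(-r*dt) * [p*0.357457 + (1-p)*1.593480] = 0.980166
  V(0,0) = exp(-r*dt) * [p*0.180167 + (1-p)*0.980166] = 0.583246


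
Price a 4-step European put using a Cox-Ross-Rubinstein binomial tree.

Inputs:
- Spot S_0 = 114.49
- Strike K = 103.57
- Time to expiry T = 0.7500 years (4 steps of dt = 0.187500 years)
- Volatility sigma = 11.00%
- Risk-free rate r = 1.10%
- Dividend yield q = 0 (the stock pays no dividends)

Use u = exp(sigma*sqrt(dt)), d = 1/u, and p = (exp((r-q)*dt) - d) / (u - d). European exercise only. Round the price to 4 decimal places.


dt = T/N = 0.187500
u = exp(sigma*sqrt(dt)) = 1.048784; d = 1/u = 0.953485
p = (exp((r-q)*dt) - d) / (u - d) = 0.509759
Discount per step: exp(-r*dt) = 0.997940
Stock lattice S(k, i) with i counting down-moves:
  k=0: S(0,0) = 114.4900
  k=1: S(1,0) = 120.0753; S(1,1) = 109.1645
  k=2: S(2,0) = 125.9330; S(2,1) = 114.4900; S(2,2) = 104.0868
  k=3: S(3,0) = 132.0765; S(3,1) = 120.0753; S(3,2) = 109.1645; S(3,3) = 99.2452
  k=4: S(4,0) = 138.5198; S(4,1) = 125.9330; S(4,2) = 114.4900; S(4,3) = 104.0868; S(4,4) = 94.6288
Terminal payoffs V(N, i) = max(K - S_T, 0):
  V(4,0) = 0.000000; V(4,1) = 0.000000; V(4,2) = 0.000000; V(4,3) = 0.000000; V(4,4) = 8.941198
Backward induction: V(k, i) = exp(-r*dt) * [p * V(k+1, i) + (1-p) * V(k+1, i+1)].
  V(3,0) = exp(-r*dt) * [p*0.000000 + (1-p)*0.000000] = 0.000000
  V(3,1) = exp(-r*dt) * [p*0.000000 + (1-p)*0.000000] = 0.000000
  V(3,2) = exp(-r*dt) * [p*0.000000 + (1-p)*0.000000] = 0.000000
  V(3,3) = exp(-r*dt) * [p*0.000000 + (1-p)*8.941198] = 4.374309
  V(2,0) = exp(-r*dt) * [p*0.000000 + (1-p)*0.000000] = 0.000000
  V(2,1) = exp(-r*dt) * [p*0.000000 + (1-p)*0.000000] = 0.000000
  V(2,2) = exp(-r*dt) * [p*0.000000 + (1-p)*4.374309] = 2.140046
  V(1,0) = exp(-r*dt) * [p*0.000000 + (1-p)*0.000000] = 0.000000
  V(1,1) = exp(-r*dt) * [p*0.000000 + (1-p)*2.140046] = 1.046976
  V(0,0) = exp(-r*dt) * [p*0.000000 + (1-p)*1.046976] = 0.512213

Answer: Price = V(0,0) = 0.5122


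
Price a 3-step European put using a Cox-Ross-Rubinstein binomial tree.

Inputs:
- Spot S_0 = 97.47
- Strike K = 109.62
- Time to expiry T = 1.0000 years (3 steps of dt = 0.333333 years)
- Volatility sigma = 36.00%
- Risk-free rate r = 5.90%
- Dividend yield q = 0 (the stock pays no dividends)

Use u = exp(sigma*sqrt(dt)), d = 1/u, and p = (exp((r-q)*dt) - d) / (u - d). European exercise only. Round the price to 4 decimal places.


dt = T/N = 0.333333
u = exp(sigma*sqrt(dt)) = 1.231024; d = 1/u = 0.812332
p = (exp((r-q)*dt) - d) / (u - d) = 0.495661
Discount per step: exp(-r*dt) = 0.980525
Stock lattice S(k, i) with i counting down-moves:
  k=0: S(0,0) = 97.4700
  k=1: S(1,0) = 119.9879; S(1,1) = 79.1780
  k=2: S(2,0) = 147.7079; S(2,1) = 97.4700; S(2,2) = 64.3188
  k=3: S(3,0) = 181.8320; S(3,1) = 119.9879; S(3,2) = 79.1780; S(3,3) = 52.2482
Terminal payoffs V(N, i) = max(K - S_T, 0):
  V(3,0) = 0.000000; V(3,1) = 0.000000; V(3,2) = 30.441995; V(3,3) = 57.371753
Backward induction: V(k, i) = exp(-r*dt) * [p * V(k+1, i) + (1-p) * V(k+1, i+1)].
  V(2,0) = exp(-r*dt) * [p*0.000000 + (1-p)*0.000000] = 0.000000
  V(2,1) = exp(-r*dt) * [p*0.000000 + (1-p)*30.441995] = 15.054080
  V(2,2) = exp(-r*dt) * [p*30.441995 + (1-p)*57.371753] = 43.166370
  V(1,0) = exp(-r*dt) * [p*0.000000 + (1-p)*15.054080] = 7.444496
  V(1,1) = exp(-r*dt) * [p*15.054080 + (1-p)*43.166370] = 28.662910
  V(0,0) = exp(-r*dt) * [p*7.444496 + (1-p)*28.662910] = 17.792381

Answer: Price = V(0,0) = 17.7924


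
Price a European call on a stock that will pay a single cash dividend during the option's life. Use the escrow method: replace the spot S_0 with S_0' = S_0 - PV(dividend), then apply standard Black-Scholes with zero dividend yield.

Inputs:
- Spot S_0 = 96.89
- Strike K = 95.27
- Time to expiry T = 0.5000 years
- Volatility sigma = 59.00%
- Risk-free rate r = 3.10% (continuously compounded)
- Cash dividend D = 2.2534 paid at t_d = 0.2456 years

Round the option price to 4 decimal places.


PV(D) = D * exp(-r * t_d) = 2.2534 * 0.99241531 = 2.23630866
S_0' = S_0 - PV(D) = 96.8900 - 2.23630866 = 94.65369134
d1 = (ln(S_0'/K) + (r + sigma^2/2)*T) / (sigma*sqrt(T)) = 0.23019301
d2 = d1 - sigma*sqrt(T) = -0.18699999
exp(-rT) = 0.98461951
N(d1) = 0.59102910; N(d2) = 0.42583032
C = S_0' * N(d1) - K * exp(-rT) * N(d2) = 94.65369134 * 0.59102910 - 95.2700 * 0.98461951 * 0.42583032 = 15.9982

Answer: Price = 15.9982


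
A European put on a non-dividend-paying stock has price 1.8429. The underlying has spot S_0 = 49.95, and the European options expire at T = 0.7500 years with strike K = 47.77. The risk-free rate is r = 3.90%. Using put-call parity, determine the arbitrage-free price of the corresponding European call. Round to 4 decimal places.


Answer: Call price = 5.3999

Derivation:
Put-call parity: C - P = S_0 * exp(-qT) - K * exp(-rT).
S_0 * exp(-qT) = 49.9500 * 1.00000000 = 49.95000000
K * exp(-rT) = 47.7700 * 0.97117364 = 46.39296482
C = P + S*exp(-qT) - K*exp(-rT)
C = 1.8429 + 49.95000000 - 46.39296482 = 5.3999


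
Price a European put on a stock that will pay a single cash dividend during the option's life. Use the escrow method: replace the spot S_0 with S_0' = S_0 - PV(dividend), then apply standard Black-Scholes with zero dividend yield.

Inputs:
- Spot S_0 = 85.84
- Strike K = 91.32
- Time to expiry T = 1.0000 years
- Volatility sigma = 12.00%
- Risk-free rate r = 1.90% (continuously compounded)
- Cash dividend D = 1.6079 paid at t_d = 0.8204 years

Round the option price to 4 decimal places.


Answer: Price = 7.3649

Derivation:
PV(D) = D * exp(-r * t_d) = 1.6079 * 0.98453326 = 1.58303103
S_0' = S_0 - PV(D) = 85.8400 - 1.58303103 = 84.25696897
d1 = (ln(S_0'/K) + (r + sigma^2/2)*T) / (sigma*sqrt(T)) = -0.45248782
d2 = d1 - sigma*sqrt(T) = -0.57248782
exp(-rT) = 0.98117936
N(-d1) = 0.67454120; N(-d2) = 0.71650423
P = K * exp(-rT) * N(-d2) - S_0' * N(-d1) = 91.3200 * 0.98117936 * 0.71650423 - 84.25696897 * 0.67454120 = 7.3649


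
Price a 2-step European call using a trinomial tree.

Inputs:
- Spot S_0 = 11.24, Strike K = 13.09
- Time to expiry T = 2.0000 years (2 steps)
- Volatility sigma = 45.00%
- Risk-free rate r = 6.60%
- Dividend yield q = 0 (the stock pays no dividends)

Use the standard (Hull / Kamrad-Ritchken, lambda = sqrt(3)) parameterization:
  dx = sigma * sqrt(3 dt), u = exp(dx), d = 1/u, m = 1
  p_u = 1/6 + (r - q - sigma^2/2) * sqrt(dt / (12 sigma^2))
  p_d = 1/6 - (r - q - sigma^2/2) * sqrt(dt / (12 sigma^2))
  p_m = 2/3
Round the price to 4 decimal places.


Answer: Price = V(0,0) = 2.6550

Derivation:
dt = T/N = 1.000000; dx = sigma*sqrt(3*dt) = 0.779423
u = exp(dx) = 2.180214; d = 1/u = 0.458671
p_u = 0.144054, p_m = 0.666667, p_d = 0.189280
Discount per step: exp(-r*dt) = 0.936131
Stock lattice S(k, j) with j the centered position index:
  k=0: S(0,+0) = 11.2400
  k=1: S(1,-1) = 5.1555; S(1,+0) = 11.2400; S(1,+1) = 24.5056
  k=2: S(2,-2) = 2.3647; S(2,-1) = 5.1555; S(2,+0) = 11.2400; S(2,+1) = 24.5056; S(2,+2) = 53.4274
Terminal payoffs V(N, j) = max(S_T - K, 0):
  V(2,-2) = 0.000000; V(2,-1) = 0.000000; V(2,+0) = 0.000000; V(2,+1) = 11.415601; V(2,+2) = 40.337445
Backward induction: V(k, j) = exp(-r*dt) * [p_u * V(k+1, j+1) + p_m * V(k+1, j) + p_d * V(k+1, j-1)]
  V(1,-1) = exp(-r*dt) * [p_u*0.000000 + p_m*0.000000 + p_d*0.000000] = 0.000000
  V(1,+0) = exp(-r*dt) * [p_u*11.415601 + p_m*0.000000 + p_d*0.000000] = 1.539430
  V(1,+1) = exp(-r*dt) * [p_u*40.337445 + p_m*11.415601 + p_d*0.000000] = 12.563964
  V(0,+0) = exp(-r*dt) * [p_u*12.563964 + p_m*1.539430 + p_d*0.000000] = 2.655029


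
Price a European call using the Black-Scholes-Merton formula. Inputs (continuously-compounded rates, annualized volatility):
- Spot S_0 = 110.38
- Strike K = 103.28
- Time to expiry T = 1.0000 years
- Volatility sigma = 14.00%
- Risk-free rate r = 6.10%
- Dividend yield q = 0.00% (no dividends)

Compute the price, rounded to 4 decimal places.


Answer: Price = 14.6377

Derivation:
d1 = (ln(S/K) + (r - q + 0.5*sigma^2) * T) / (sigma * sqrt(T)) = 0.98060865
d2 = d1 - sigma * sqrt(T) = 0.84060865
exp(-rT) = 0.94082324; exp(-qT) = 1.00000000
C = S_0 * exp(-qT) * N(d1) - K * exp(-rT) * N(d2)
N(d1) = 0.83660712; N(d2) = 0.79971640
C = 110.3800 * 1.00000000 * 0.83660712 - 103.2800 * 0.94082324 * 0.79971640 = 14.6377


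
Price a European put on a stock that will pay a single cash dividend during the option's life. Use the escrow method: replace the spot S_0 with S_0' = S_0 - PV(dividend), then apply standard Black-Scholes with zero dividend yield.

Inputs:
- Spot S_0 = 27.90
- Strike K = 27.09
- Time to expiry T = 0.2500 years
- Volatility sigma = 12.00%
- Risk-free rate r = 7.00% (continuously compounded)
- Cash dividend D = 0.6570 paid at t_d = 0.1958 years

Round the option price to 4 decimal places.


PV(D) = D * exp(-r * t_d) = 0.6570 * 0.98638750 = 0.64805659
S_0' = S_0 - PV(D) = 27.9000 - 0.64805659 = 27.25194341
d1 = (ln(S_0'/K) + (r + sigma^2/2)*T) / (sigma*sqrt(T)) = 0.42100301
d2 = d1 - sigma*sqrt(T) = 0.36100301
exp(-rT) = 0.98265224
N(-d1) = 0.33687644; N(-d2) = 0.35904860
P = K * exp(-rT) * N(-d2) - S_0' * N(-d1) = 27.0900 * 0.98265224 * 0.35904860 - 27.25194341 * 0.33687644 = 0.3774

Answer: Price = 0.3774


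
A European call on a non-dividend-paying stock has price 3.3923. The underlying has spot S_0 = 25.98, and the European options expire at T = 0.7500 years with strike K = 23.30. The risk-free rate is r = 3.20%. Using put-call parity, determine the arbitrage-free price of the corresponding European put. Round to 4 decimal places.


Put-call parity: C - P = S_0 * exp(-qT) - K * exp(-rT).
S_0 * exp(-qT) = 25.9800 * 1.00000000 = 25.98000000
K * exp(-rT) = 23.3000 * 0.97628571 = 22.74745704
P = C - S*exp(-qT) + K*exp(-rT)
P = 3.3923 - 25.98000000 + 22.74745704 = 0.1598

Answer: Put price = 0.1598
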